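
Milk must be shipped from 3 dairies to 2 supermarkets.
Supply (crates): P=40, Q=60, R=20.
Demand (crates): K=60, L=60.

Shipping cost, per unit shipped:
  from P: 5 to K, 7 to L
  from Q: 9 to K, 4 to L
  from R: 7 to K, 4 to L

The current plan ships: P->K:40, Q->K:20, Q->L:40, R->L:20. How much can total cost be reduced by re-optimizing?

40

Current plan cost = 40·5 + 20·9 + 40·4 + 20·4 = 620.
Optimal plan:
  P→K: 40 × 5 = 200
  Q→L: 60 × 4 = 240
  R→K: 20 × 7 = 140
Optimal cost = 580.
Saving = 620 − 580 = 40.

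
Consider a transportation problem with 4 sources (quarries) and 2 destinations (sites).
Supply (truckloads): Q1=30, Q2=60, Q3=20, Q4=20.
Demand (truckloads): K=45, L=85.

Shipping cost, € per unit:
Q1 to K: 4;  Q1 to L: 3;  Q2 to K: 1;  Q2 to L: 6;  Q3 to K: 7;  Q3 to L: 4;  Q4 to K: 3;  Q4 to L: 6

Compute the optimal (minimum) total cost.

425

A cheapest plan:
  Q1–L: 30 truckloads
  Q2–K: 45 truckloads
  Q2–L: 15 truckloads
  Q3–L: 20 truckloads
  Q4–L: 20 truckloads
Total cost = €425.
(Supply check: Q1 ships 30; Q2 ships 60; Q3 ships 20; Q4 ships 20.)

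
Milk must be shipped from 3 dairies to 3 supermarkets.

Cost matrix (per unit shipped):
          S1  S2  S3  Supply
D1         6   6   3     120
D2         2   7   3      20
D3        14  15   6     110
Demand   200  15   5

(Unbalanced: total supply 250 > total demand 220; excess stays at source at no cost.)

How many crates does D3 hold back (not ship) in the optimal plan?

30

An optimal plan:
  D1->S1: 105 × 6 = 630
  D1->S2: 15 × 6 = 90
  D2->S1: 20 × 2 = 40
  D3->S1: 75 × 14 = 1050
  D3->S3: 5 × 6 = 30
Total cost = 1840.
D3 ships 80 of its 110, leaving 30.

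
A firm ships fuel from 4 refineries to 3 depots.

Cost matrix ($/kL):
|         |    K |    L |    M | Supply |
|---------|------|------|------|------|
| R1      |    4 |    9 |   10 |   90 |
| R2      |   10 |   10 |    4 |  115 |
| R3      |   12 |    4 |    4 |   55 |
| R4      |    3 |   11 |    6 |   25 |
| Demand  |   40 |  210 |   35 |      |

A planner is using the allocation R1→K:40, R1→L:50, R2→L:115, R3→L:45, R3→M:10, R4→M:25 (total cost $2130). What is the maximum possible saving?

Current plan cost = 40·4 + 50·9 + 115·10 + 45·4 + 10·4 + 25·6 = $2130.
Optimal plan:
  R1–K: 15 × $4 = $60
  R1–L: 75 × $9 = $675
  R2–L: 80 × $10 = $800
  R2–M: 35 × $4 = $140
  R3–L: 55 × $4 = $220
  R4–K: 25 × $3 = $75
Optimal cost = $1970.
Saving = 2130 − 1970 = $160.

160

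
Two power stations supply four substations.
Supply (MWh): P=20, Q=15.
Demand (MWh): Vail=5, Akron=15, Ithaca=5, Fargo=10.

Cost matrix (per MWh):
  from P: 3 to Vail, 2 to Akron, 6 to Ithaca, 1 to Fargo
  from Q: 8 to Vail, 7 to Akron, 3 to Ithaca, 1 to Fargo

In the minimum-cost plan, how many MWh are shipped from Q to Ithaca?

The minimum-cost plan:
  P–Vail: 5 × 3 = 15
  P–Akron: 15 × 2 = 30
  Q–Ithaca: 5 × 3 = 15
  Q–Fargo: 10 × 1 = 10
Total cost = 70.
So Q→Ithaca carries 5 MWh.

5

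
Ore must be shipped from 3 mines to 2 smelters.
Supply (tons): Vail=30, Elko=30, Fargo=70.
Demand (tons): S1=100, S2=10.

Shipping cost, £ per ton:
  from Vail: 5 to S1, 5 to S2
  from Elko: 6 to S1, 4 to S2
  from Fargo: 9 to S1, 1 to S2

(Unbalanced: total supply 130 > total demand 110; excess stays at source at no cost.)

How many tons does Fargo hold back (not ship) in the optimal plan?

Minimum-cost shipments:
  Vail to S1: 30 tons
  Elko to S1: 30 tons
  Fargo to S1: 40 tons
  Fargo to S2: 10 tons
Total cost = £700.
Fargo ships 50 of its 70, leaving 20.

20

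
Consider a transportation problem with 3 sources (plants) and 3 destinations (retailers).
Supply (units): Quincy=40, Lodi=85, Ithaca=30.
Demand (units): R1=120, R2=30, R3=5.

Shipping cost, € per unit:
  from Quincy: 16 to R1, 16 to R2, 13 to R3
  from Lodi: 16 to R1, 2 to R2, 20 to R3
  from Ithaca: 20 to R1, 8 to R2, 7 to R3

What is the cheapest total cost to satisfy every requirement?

A cheapest plan:
  Quincy–R1: 40 × €16 = €640
  Lodi–R1: 55 × €16 = €880
  Lodi–R2: 30 × €2 = €60
  Ithaca–R1: 25 × €20 = €500
  Ithaca–R3: 5 × €7 = €35
Total = 640 + 880 + 60 + 500 + 35 = €2115.
(Supply check: Quincy ships 40; Lodi ships 85; Ithaca ships 30.)

2115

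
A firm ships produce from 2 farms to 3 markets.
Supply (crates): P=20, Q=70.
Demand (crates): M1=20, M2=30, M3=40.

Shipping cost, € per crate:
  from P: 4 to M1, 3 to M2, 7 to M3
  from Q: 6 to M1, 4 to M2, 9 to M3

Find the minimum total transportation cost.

560

An optimal shipping plan:
  P->M3: 20 × €7 = €140
  Q->M1: 20 × €6 = €120
  Q->M2: 30 × €4 = €120
  Q->M3: 20 × €9 = €180
Total = 140 + 120 + 120 + 180 = €560.
(Supply check: P ships 20; Q ships 70.)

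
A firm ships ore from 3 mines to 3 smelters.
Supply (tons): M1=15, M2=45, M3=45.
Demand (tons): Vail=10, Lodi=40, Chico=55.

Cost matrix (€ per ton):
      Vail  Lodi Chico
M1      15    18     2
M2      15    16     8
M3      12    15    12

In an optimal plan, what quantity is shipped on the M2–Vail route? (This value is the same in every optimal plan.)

Optimal shipments:
  M1→Chico: 15 tons
  M2→Lodi: 5 tons
  M2→Chico: 40 tons
  M3→Vail: 10 tons
  M3→Lodi: 35 tons
Total cost = €1075.
The route M2→Vail is not used.

0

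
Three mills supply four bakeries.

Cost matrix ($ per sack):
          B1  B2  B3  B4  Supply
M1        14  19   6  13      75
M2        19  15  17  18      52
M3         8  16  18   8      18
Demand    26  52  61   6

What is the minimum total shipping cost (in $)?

A cheapest plan:
  M1→B1: 8 × $14 = $112
  M1→B3: 61 × $6 = $366
  M1→B4: 6 × $13 = $78
  M2→B2: 52 × $15 = $780
  M3→B1: 18 × $8 = $144
Total = 112 + 366 + 78 + 780 + 144 = $1480.
(Supply check: M1 ships 75; M2 ships 52; M3 ships 18.)

1480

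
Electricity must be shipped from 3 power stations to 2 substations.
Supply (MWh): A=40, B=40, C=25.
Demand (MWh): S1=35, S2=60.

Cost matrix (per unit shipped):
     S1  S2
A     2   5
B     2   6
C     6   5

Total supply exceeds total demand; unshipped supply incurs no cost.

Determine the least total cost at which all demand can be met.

370

A cheapest plan:
  A to S2: 40 × 5 = 200
  B to S1: 35 × 2 = 70
  C to S2: 20 × 5 = 100
Total = 200 + 70 + 100 = 370.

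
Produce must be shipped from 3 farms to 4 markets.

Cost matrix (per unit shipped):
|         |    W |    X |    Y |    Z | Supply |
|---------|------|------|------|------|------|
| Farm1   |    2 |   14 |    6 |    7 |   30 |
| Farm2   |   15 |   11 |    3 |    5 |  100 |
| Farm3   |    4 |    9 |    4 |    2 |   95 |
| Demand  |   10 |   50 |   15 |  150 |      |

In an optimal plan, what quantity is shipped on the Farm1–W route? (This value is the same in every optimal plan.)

Solving gives:
  Farm1 to W: 10 × 2 = 20
  Farm1 to Z: 20 × 7 = 140
  Farm2 to X: 50 × 11 = 550
  Farm2 to Y: 15 × 3 = 45
  Farm2 to Z: 35 × 5 = 175
  Farm3 to Z: 95 × 2 = 190
Total cost = 1120.
So Farm1→W carries 10 crates.

10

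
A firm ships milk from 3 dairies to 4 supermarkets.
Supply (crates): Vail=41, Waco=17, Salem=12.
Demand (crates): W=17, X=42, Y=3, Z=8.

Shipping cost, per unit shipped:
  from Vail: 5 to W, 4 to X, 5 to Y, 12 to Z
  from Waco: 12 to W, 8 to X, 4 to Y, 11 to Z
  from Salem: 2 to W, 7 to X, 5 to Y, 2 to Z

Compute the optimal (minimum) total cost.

Optimal allocation:
  Vail→W: 13 × 5 = 65
  Vail→X: 28 × 4 = 112
  Waco→X: 14 × 8 = 112
  Waco→Y: 3 × 4 = 12
  Salem→W: 4 × 2 = 8
  Salem→Z: 8 × 2 = 16
Total = 65 + 112 + 112 + 12 + 8 + 16 = 325.
(Supply check: Vail ships 41; Waco ships 17; Salem ships 12.)

325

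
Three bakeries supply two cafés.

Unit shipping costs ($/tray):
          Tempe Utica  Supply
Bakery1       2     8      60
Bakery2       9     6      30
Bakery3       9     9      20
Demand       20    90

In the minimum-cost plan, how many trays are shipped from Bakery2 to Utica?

The minimum-cost plan:
  Bakery1→Tempe: 20 × $2 = $40
  Bakery1→Utica: 40 × $8 = $320
  Bakery2→Utica: 30 × $6 = $180
  Bakery3→Utica: 20 × $9 = $180
Total cost = $720.
So Bakery2→Utica carries 30 trays.

30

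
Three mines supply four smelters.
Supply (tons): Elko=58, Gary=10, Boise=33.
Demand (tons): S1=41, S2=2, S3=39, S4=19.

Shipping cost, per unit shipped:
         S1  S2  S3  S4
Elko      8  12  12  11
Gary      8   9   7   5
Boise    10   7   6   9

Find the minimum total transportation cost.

An optimal shipping plan:
  Elko→S1: 41 tons
  Elko→S2: 2 tons
  Elko→S3: 6 tons
  Elko→S4: 9 tons
  Gary→S4: 10 tons
  Boise→S3: 33 tons
Total cost = 771.
(Supply check: Elko ships 58; Gary ships 10; Boise ships 33.)

771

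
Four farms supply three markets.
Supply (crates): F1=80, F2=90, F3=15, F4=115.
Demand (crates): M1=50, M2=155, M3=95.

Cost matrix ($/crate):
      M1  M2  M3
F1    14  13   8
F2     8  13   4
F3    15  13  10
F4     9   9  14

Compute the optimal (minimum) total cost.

Optimal allocation:
  F1–M2: 25 crates
  F1–M3: 55 crates
  F2–M1: 50 crates
  F2–M3: 40 crates
  F3–M2: 15 crates
  F4–M2: 115 crates
Total cost = $2555.

2555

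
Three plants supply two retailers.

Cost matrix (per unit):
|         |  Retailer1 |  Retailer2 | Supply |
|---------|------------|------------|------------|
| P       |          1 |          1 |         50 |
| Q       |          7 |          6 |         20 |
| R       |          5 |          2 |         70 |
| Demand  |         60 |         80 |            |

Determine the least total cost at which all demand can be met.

Optimal allocation:
  P→Retailer1: 50 units
  Q→Retailer1: 10 units
  Q→Retailer2: 10 units
  R→Retailer2: 70 units
Total cost = 320.

320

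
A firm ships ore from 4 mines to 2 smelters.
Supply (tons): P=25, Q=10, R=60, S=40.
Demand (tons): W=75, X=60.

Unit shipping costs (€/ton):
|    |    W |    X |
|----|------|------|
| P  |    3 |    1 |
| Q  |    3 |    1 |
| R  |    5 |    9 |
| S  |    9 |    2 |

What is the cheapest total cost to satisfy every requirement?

445

Optimal allocation:
  P to W: 15 × €3 = €45
  P to X: 10 × €1 = €10
  Q to X: 10 × €1 = €10
  R to W: 60 × €5 = €300
  S to X: 40 × €2 = €80
Total = 45 + 10 + 10 + 300 + 80 = €445.
(Supply check: P ships 25; Q ships 10; R ships 60; S ships 40.)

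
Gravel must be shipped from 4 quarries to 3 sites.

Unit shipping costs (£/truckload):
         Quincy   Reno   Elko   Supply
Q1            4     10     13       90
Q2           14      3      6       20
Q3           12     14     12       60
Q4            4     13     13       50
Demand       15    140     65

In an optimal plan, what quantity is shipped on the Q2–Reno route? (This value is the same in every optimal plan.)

Solving gives:
  Q1–Reno: 90 × £10 = £900
  Q2–Reno: 20 × £3 = £60
  Q3–Elko: 60 × £12 = £720
  Q4–Quincy: 15 × £4 = £60
  Q4–Reno: 30 × £13 = £390
  Q4–Elko: 5 × £13 = £65
Total cost = £2195.
So Q2→Reno carries 20 truckloads.

20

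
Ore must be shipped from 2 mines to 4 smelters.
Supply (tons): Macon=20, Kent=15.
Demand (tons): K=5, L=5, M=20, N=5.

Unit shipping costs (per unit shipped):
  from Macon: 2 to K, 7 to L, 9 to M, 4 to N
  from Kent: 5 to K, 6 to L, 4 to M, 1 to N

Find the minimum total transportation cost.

Optimal allocation:
  Macon to K: 5 × 2 = 10
  Macon to L: 5 × 7 = 35
  Macon to M: 5 × 9 = 45
  Macon to N: 5 × 4 = 20
  Kent to M: 15 × 4 = 60
Total = 10 + 35 + 45 + 20 + 60 = 170.

170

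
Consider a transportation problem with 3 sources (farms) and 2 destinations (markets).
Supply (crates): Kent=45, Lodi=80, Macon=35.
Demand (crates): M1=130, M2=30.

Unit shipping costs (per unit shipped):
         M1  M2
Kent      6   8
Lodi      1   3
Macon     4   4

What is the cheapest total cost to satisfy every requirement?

One minimum-cost allocation:
  Kent–M1: 45 crates
  Lodi–M1: 80 crates
  Macon–M1: 5 crates
  Macon–M2: 30 crates
Total cost = 490.

490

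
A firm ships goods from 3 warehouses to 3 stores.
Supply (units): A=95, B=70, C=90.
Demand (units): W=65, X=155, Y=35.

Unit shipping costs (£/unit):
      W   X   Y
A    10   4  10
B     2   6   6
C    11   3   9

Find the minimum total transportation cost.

One minimum-cost allocation:
  A to X: 65 × £4 = £260
  A to Y: 30 × £10 = £300
  B to W: 65 × £2 = £130
  B to Y: 5 × £6 = £30
  C to X: 90 × £3 = £270
Total = 260 + 300 + 130 + 30 + 270 = £990.
(Supply check: A ships 95; B ships 70; C ships 90.)

990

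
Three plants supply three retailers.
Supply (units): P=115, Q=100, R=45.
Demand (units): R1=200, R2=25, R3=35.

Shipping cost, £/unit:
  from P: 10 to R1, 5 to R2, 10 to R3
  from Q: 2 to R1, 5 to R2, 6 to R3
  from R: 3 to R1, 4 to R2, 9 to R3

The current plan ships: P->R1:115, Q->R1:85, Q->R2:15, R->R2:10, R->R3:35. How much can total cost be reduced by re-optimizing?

Current plan cost = 115·10 + 85·2 + 15·5 + 10·4 + 35·9 = £1750.
Optimal plan:
  P to R1: 55 × £10 = £550
  P to R2: 25 × £5 = £125
  P to R3: 35 × £10 = £350
  Q to R1: 100 × £2 = £200
  R to R1: 45 × £3 = £135
Optimal cost = £1360.
Saving = 1750 − 1360 = £390.

390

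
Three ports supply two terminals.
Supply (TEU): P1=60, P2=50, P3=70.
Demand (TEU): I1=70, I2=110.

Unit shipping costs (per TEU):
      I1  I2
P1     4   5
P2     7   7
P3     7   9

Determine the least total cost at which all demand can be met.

1140

A cheapest plan:
  P1->I2: 60 TEU
  P2->I2: 50 TEU
  P3->I1: 70 TEU
Total cost = 1140.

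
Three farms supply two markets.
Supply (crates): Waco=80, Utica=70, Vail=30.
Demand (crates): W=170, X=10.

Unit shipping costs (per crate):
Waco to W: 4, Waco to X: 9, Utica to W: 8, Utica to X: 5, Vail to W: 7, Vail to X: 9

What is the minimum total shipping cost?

A cheapest plan:
  Waco to W: 80 × 4 = 320
  Utica to W: 60 × 8 = 480
  Utica to X: 10 × 5 = 50
  Vail to W: 30 × 7 = 210
Total = 320 + 480 + 50 + 210 = 1060.

1060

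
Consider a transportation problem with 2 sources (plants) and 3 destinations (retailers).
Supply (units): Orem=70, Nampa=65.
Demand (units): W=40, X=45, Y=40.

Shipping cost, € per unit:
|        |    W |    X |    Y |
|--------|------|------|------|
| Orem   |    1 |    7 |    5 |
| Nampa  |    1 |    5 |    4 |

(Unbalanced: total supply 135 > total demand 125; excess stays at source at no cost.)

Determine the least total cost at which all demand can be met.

445

Optimal allocation:
  Orem→W: 40 × €1 = €40
  Orem→Y: 20 × €5 = €100
  Nampa→X: 45 × €5 = €225
  Nampa→Y: 20 × €4 = €80
Total = 40 + 100 + 225 + 80 = €445.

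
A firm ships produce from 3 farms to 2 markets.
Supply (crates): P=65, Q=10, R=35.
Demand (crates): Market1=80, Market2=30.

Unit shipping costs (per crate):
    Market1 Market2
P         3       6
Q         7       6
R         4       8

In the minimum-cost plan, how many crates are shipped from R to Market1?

Optimal shipments:
  P→Market1: 45 × 3 = 135
  P→Market2: 20 × 6 = 120
  Q→Market2: 10 × 6 = 60
  R→Market1: 35 × 4 = 140
Total cost = 455.
So R→Market1 carries 35 crates.

35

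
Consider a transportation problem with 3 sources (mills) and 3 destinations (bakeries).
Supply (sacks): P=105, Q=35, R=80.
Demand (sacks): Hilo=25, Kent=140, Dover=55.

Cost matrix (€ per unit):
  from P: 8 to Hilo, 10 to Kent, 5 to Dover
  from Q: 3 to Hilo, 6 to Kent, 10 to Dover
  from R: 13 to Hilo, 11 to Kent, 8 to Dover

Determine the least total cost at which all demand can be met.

One minimum-cost allocation:
  P–Kent: 50 × €10 = €500
  P–Dover: 55 × €5 = €275
  Q–Hilo: 25 × €3 = €75
  Q–Kent: 10 × €6 = €60
  R–Kent: 80 × €11 = €880
Total = 500 + 275 + 75 + 60 + 880 = €1790.

1790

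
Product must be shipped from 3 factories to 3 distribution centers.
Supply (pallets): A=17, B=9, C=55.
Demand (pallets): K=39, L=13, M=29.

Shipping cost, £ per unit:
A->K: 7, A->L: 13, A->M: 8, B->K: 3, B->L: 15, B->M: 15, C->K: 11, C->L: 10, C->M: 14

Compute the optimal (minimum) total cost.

Optimal allocation:
  A to M: 17 × £8 = £136
  B to K: 9 × £3 = £27
  C to K: 30 × £11 = £330
  C to L: 13 × £10 = £130
  C to M: 12 × £14 = £168
Total = 136 + 27 + 330 + 130 + 168 = £791.
(Supply check: A ships 17; B ships 9; C ships 55.)

791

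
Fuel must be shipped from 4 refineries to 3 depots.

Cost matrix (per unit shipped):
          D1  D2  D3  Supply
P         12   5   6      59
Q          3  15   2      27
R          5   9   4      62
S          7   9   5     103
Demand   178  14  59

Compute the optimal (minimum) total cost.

1424

One minimum-cost allocation:
  P to D2: 14 × 5 = 70
  P to D3: 45 × 6 = 270
  Q to D1: 27 × 3 = 81
  R to D1: 62 × 5 = 310
  S to D1: 89 × 7 = 623
  S to D3: 14 × 5 = 70
Total = 70 + 270 + 81 + 310 + 623 + 70 = 1424.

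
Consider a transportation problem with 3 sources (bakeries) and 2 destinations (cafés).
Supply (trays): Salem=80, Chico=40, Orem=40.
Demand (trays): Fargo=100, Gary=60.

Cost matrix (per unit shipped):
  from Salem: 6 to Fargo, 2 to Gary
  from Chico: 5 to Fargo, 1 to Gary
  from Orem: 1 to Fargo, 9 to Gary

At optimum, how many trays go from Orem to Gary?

0

Optimal shipments:
  Salem to Fargo: 20 × 6 = 120
  Salem to Gary: 60 × 2 = 120
  Chico to Fargo: 40 × 5 = 200
  Orem to Fargo: 40 × 1 = 40
Total cost = 480.
The route Orem→Gary is not used.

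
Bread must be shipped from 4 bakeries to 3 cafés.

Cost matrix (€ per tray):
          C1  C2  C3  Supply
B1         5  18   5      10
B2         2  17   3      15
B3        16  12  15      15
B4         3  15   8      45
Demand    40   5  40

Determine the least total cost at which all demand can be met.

Optimal allocation:
  B1 to C3: 10 × €5 = €50
  B2 to C3: 15 × €3 = €45
  B3 to C2: 5 × €12 = €60
  B3 to C3: 10 × €15 = €150
  B4 to C1: 40 × €3 = €120
  B4 to C3: 5 × €8 = €40
Total = 50 + 45 + 60 + 150 + 120 + 40 = €465.

465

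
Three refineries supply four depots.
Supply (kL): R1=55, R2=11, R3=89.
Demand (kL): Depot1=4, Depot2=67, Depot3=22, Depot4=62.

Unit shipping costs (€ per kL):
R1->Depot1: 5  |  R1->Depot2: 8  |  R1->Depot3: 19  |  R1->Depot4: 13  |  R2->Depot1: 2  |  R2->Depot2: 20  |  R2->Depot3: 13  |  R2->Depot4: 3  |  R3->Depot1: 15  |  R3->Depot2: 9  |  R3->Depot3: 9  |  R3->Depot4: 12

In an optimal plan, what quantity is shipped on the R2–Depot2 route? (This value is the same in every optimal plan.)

Optimal shipments:
  R1 to Depot1: 4 kL
  R1 to Depot2: 51 kL
  R2 to Depot4: 11 kL
  R3 to Depot2: 16 kL
  R3 to Depot3: 22 kL
  R3 to Depot4: 51 kL
Total cost = €1415.
The route R2→Depot2 is not used.

0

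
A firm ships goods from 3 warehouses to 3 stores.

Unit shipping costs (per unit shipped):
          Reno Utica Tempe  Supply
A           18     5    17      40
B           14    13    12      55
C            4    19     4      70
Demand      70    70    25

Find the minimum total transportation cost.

Optimal allocation:
  A->Utica: 40 × 5 = 200
  B->Utica: 30 × 13 = 390
  B->Tempe: 25 × 12 = 300
  C->Reno: 70 × 4 = 280
Total = 200 + 390 + 300 + 280 = 1170.
(Supply check: A ships 40; B ships 55; C ships 70.)

1170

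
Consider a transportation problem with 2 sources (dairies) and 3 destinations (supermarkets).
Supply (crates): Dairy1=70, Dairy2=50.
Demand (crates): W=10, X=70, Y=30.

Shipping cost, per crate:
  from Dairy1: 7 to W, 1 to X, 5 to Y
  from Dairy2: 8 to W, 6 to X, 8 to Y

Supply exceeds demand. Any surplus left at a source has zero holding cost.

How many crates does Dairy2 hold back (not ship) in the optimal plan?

10

An optimal plan:
  Dairy1→X: 70 × 1 = 70
  Dairy2→W: 10 × 8 = 80
  Dairy2→Y: 30 × 8 = 240
Total cost = 390.
Dairy2 ships 40 of its 50, leaving 10.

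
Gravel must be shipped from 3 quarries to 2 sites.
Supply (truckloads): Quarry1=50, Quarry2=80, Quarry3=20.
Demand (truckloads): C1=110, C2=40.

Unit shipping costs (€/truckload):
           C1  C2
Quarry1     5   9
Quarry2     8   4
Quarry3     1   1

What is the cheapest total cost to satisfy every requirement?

Optimal allocation:
  Quarry1–C1: 50 × €5 = €250
  Quarry2–C1: 40 × €8 = €320
  Quarry2–C2: 40 × €4 = €160
  Quarry3–C1: 20 × €1 = €20
Total = 250 + 320 + 160 + 20 = €750.

750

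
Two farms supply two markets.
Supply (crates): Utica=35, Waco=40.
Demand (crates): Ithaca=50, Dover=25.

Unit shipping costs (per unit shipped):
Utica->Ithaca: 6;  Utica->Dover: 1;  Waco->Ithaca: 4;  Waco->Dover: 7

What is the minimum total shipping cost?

A cheapest plan:
  Utica to Ithaca: 10 crates
  Utica to Dover: 25 crates
  Waco to Ithaca: 40 crates
Total cost = 245.
(Supply check: Utica ships 35; Waco ships 40.)

245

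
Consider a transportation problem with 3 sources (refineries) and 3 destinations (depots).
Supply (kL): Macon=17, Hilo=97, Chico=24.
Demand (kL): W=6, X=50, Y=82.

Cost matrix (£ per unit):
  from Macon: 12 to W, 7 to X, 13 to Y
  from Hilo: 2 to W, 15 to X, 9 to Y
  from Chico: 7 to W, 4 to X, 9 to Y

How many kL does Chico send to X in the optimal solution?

Optimal shipments:
  Macon to X: 17 × £7 = £119
  Hilo to W: 6 × £2 = £12
  Hilo to X: 9 × £15 = £135
  Hilo to Y: 82 × £9 = £738
  Chico to X: 24 × £4 = £96
Total cost = £1100.
So Chico→X carries 24 kL.

24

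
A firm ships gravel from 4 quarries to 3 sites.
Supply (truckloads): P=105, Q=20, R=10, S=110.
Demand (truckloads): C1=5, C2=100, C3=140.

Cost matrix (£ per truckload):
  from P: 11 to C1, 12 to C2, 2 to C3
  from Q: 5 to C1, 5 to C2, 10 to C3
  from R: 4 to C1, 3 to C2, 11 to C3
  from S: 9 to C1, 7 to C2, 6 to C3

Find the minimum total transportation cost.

One minimum-cost allocation:
  P→C3: 105 truckloads
  Q→C1: 5 truckloads
  Q→C2: 15 truckloads
  R→C2: 10 truckloads
  S→C2: 75 truckloads
  S→C3: 35 truckloads
Total cost = £1075.

1075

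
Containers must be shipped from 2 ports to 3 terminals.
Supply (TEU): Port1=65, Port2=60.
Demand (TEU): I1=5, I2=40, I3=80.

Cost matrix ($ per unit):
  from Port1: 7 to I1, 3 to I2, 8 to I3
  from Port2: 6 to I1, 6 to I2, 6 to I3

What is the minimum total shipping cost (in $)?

675

A cheapest plan:
  Port1–I1: 5 TEU
  Port1–I2: 40 TEU
  Port1–I3: 20 TEU
  Port2–I3: 60 TEU
Total cost = $675.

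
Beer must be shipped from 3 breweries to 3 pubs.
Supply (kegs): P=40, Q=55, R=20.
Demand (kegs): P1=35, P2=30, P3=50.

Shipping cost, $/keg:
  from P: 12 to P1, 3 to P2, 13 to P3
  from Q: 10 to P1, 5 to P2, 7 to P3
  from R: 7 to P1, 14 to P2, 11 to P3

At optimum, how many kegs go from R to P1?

20

Solving gives:
  P->P1: 10 × $12 = $120
  P->P2: 30 × $3 = $90
  Q->P1: 5 × $10 = $50
  Q->P3: 50 × $7 = $350
  R->P1: 20 × $7 = $140
Total cost = $750.
So R→P1 carries 20 kegs.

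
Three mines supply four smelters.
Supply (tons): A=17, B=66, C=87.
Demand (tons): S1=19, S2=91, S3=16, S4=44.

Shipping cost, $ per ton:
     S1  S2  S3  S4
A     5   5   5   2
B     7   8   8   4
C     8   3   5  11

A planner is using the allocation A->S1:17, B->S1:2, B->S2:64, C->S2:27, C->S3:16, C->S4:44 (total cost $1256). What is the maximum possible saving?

Current plan cost = 17·5 + 2·7 + 64·8 + 27·3 + 16·5 + 44·11 = $1256.
Optimal plan:
  A->S2: 4 tons
  A->S3: 13 tons
  B->S1: 19 tons
  B->S3: 3 tons
  B->S4: 44 tons
  C->S2: 87 tons
Optimal cost = $679.
Saving = 1256 − 679 = $577.

577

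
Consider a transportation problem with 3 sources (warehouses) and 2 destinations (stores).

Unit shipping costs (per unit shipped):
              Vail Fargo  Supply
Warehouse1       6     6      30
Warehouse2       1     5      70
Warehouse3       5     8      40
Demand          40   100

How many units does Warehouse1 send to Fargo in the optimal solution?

30

Solving gives:
  Warehouse1→Fargo: 30 × 6 = 180
  Warehouse2→Vail: 40 × 1 = 40
  Warehouse2→Fargo: 30 × 5 = 150
  Warehouse3→Fargo: 40 × 8 = 320
Total cost = 690.
So Warehouse1→Fargo carries 30 units.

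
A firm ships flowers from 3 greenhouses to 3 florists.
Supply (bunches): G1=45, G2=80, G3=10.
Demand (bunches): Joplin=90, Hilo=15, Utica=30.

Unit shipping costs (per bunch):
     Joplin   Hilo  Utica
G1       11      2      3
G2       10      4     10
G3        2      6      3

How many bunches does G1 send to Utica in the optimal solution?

30

The minimum-cost plan:
  G1->Hilo: 15 × 2 = 30
  G1->Utica: 30 × 3 = 90
  G2->Joplin: 80 × 10 = 800
  G3->Joplin: 10 × 2 = 20
Total cost = 940.
So G1→Utica carries 30 bunches.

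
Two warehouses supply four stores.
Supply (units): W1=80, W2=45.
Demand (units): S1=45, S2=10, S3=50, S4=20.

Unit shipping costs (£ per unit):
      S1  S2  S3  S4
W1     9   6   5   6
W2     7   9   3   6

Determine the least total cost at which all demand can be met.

745

Optimal allocation:
  W1–S1: 45 × £9 = £405
  W1–S2: 10 × £6 = £60
  W1–S3: 5 × £5 = £25
  W1–S4: 20 × £6 = £120
  W2–S3: 45 × £3 = £135
Total = 405 + 60 + 25 + 120 + 135 = £745.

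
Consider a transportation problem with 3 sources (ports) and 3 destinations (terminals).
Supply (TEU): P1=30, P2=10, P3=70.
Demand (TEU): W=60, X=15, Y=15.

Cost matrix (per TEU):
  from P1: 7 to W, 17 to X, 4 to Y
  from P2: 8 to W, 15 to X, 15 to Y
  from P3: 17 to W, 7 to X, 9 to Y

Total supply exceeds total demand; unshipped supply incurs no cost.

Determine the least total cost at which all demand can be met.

A cheapest plan:
  P1–W: 30 × 7 = 210
  P2–W: 10 × 8 = 80
  P3–W: 20 × 17 = 340
  P3–X: 15 × 7 = 105
  P3–Y: 15 × 9 = 135
Total = 210 + 80 + 340 + 105 + 135 = 870.

870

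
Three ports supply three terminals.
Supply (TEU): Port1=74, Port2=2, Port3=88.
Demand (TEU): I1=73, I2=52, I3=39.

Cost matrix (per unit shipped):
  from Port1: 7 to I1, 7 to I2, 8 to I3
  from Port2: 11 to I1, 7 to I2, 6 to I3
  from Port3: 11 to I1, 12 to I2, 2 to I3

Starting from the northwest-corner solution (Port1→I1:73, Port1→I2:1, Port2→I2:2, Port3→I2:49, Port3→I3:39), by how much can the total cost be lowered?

Current plan cost = 73·7 + 1·7 + 2·7 + 49·12 + 39·2 = 1198.
Optimal plan:
  Port1 to I1: 24 TEU
  Port1 to I2: 50 TEU
  Port2 to I2: 2 TEU
  Port3 to I1: 49 TEU
  Port3 to I3: 39 TEU
Optimal cost = 1149.
Saving = 1198 − 1149 = 49.

49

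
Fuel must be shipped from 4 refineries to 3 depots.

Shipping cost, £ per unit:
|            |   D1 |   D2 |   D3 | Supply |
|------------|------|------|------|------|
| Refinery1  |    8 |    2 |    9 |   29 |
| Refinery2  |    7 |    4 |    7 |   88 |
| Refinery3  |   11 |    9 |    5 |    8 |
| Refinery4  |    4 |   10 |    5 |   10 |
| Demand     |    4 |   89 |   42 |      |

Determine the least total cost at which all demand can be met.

One minimum-cost allocation:
  Refinery1 to D2: 29 × £2 = £58
  Refinery2 to D2: 60 × £4 = £240
  Refinery2 to D3: 28 × £7 = £196
  Refinery3 to D3: 8 × £5 = £40
  Refinery4 to D1: 4 × £4 = £16
  Refinery4 to D3: 6 × £5 = £30
Total = 58 + 240 + 196 + 40 + 16 + 30 = £580.

580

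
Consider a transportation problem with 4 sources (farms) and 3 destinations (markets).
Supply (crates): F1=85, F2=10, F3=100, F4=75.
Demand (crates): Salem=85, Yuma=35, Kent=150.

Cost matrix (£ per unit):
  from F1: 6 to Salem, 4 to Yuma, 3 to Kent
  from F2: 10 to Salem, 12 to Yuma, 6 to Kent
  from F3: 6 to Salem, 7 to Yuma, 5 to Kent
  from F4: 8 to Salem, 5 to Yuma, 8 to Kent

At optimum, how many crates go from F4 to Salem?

40

Optimal shipments:
  F1→Kent: 85 × £3 = £255
  F2→Kent: 10 × £6 = £60
  F3→Salem: 45 × £6 = £270
  F3→Kent: 55 × £5 = £275
  F4→Salem: 40 × £8 = £320
  F4→Yuma: 35 × £5 = £175
Total cost = £1355.
So F4→Salem carries 40 crates.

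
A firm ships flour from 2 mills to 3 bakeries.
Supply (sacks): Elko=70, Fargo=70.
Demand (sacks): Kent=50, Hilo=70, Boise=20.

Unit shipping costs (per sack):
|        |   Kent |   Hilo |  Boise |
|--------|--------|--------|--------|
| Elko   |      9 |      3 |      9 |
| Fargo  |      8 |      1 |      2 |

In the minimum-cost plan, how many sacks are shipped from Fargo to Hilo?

The minimum-cost plan:
  Elko to Kent: 50 sacks
  Elko to Hilo: 20 sacks
  Fargo to Hilo: 50 sacks
  Fargo to Boise: 20 sacks
Total cost = 600.
So Fargo→Hilo carries 50 sacks.

50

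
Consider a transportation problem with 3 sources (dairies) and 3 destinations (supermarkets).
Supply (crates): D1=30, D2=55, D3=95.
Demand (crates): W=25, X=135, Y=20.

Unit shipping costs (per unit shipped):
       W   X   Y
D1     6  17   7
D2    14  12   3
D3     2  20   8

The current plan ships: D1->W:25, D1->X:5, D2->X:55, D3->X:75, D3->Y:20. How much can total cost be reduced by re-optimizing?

175

Current plan cost = 25·6 + 5·17 + 55·12 + 75·20 + 20·8 = 2555.
Optimal plan:
  D1->X: 30 crates
  D2->X: 55 crates
  D3->W: 25 crates
  D3->X: 50 crates
  D3->Y: 20 crates
Optimal cost = 2380.
Saving = 2555 − 2380 = 175.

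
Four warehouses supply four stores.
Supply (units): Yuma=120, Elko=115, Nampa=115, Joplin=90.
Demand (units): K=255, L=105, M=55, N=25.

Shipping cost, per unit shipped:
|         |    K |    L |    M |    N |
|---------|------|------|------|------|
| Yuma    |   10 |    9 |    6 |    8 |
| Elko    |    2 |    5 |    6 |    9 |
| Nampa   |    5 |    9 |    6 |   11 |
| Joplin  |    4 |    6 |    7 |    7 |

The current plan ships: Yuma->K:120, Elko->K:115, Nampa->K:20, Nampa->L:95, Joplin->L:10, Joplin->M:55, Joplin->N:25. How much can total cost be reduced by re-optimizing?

Current plan cost = 120·10 + 115·2 + 20·5 + 95·9 + 10·6 + 55·7 + 25·7 = 3005.
Optimal plan:
  Yuma->L: 40 units
  Yuma->M: 55 units
  Yuma->N: 25 units
  Elko->K: 115 units
  Nampa->K: 115 units
  Joplin->K: 25 units
  Joplin->L: 65 units
Optimal cost = 2185.
Saving = 3005 − 2185 = 820.

820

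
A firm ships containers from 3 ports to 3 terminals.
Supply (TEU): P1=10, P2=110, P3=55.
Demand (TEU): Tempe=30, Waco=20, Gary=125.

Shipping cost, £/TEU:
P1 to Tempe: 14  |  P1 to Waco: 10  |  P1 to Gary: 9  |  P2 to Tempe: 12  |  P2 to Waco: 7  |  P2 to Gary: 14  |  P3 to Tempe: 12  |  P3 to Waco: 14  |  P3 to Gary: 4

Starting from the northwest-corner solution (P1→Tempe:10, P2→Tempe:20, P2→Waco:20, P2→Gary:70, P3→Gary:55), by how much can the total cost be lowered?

Current plan cost = 10·14 + 20·12 + 20·7 + 70·14 + 55·4 = £1720.
Optimal plan:
  P1->Gary: 10 TEU
  P2->Tempe: 30 TEU
  P2->Waco: 20 TEU
  P2->Gary: 60 TEU
  P3->Gary: 55 TEU
Optimal cost = £1650.
Saving = 1720 − 1650 = £70.

70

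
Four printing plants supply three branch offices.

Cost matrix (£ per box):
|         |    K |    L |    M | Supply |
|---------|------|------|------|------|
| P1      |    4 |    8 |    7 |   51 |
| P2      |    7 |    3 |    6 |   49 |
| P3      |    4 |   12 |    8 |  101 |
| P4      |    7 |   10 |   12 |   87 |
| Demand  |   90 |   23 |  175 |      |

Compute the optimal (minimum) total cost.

1987

A cheapest plan:
  P1 to M: 51 boxes
  P2 to L: 23 boxes
  P2 to M: 26 boxes
  P3 to K: 3 boxes
  P3 to M: 98 boxes
  P4 to K: 87 boxes
Total cost = £1987.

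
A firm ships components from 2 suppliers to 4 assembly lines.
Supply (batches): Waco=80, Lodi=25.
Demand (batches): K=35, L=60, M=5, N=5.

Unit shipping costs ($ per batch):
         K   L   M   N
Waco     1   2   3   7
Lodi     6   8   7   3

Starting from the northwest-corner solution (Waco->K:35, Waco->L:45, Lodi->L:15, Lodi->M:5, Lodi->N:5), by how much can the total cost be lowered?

Current plan cost = 35·1 + 45·2 + 15·8 + 5·7 + 5·3 = $295.
Optimal plan:
  Waco→K: 20 × $1 = $20
  Waco→L: 60 × $2 = $120
  Lodi→K: 15 × $6 = $90
  Lodi→M: 5 × $7 = $35
  Lodi→N: 5 × $3 = $15
Optimal cost = $280.
Saving = 295 − 280 = $15.

15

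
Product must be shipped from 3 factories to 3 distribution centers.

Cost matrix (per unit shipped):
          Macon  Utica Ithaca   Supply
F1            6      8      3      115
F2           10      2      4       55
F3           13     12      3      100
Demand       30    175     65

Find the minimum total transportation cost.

1585

A cheapest plan:
  F1->Macon: 30 × 6 = 180
  F1->Utica: 85 × 8 = 680
  F2->Utica: 55 × 2 = 110
  F3->Utica: 35 × 12 = 420
  F3->Ithaca: 65 × 3 = 195
Total = 180 + 680 + 110 + 420 + 195 = 1585.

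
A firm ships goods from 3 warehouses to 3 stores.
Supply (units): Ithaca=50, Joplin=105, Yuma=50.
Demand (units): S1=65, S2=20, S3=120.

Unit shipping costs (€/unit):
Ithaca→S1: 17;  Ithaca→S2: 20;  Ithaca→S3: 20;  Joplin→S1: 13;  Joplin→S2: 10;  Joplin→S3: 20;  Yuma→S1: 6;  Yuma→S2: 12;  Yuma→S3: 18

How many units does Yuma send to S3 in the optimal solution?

0

The minimum-cost plan:
  Ithaca to S3: 50 × €20 = €1000
  Joplin to S1: 15 × €13 = €195
  Joplin to S2: 20 × €10 = €200
  Joplin to S3: 70 × €20 = €1400
  Yuma to S1: 50 × €6 = €300
Total cost = €3095.
The route Yuma→S3 is not used.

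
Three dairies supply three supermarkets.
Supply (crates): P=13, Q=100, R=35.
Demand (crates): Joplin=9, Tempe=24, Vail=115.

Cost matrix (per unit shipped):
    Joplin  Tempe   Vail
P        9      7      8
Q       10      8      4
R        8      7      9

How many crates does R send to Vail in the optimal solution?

The minimum-cost plan:
  P->Vail: 13 × 8 = 104
  Q->Vail: 100 × 4 = 400
  R->Joplin: 9 × 8 = 72
  R->Tempe: 24 × 7 = 168
  R->Vail: 2 × 9 = 18
Total cost = 762.
So R→Vail carries 2 crates.

2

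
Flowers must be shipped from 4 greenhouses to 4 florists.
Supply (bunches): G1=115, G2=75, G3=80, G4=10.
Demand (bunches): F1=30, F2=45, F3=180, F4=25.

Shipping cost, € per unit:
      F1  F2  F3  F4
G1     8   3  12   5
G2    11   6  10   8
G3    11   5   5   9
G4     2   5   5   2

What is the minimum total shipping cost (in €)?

1880

A cheapest plan:
  G1->F1: 30 × €8 = €240
  G1->F2: 45 × €3 = €135
  G1->F3: 15 × €12 = €180
  G1->F4: 25 × €5 = €125
  G2->F3: 75 × €10 = €750
  G3->F3: 80 × €5 = €400
  G4->F3: 10 × €5 = €50
Total = 240 + 135 + 180 + 125 + 750 + 400 + 50 = €1880.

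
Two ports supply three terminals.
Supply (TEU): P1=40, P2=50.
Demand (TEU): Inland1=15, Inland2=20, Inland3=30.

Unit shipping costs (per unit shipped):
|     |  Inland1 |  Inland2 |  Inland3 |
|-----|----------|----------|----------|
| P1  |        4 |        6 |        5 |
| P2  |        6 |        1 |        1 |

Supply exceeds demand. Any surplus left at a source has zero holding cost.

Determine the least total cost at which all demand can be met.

Optimal allocation:
  P1–Inland1: 15 × 4 = 60
  P2–Inland2: 20 × 1 = 20
  P2–Inland3: 30 × 1 = 30
Total = 60 + 20 + 30 = 110.
(Supply check: P1 ships 15; P2 ships 50.)

110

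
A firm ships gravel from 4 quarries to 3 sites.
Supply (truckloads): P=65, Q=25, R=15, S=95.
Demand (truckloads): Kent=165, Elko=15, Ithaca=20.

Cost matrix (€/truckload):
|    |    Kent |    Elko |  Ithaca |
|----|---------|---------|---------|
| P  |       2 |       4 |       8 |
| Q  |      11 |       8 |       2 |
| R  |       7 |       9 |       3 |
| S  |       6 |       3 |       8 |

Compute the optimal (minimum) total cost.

855

An optimal shipping plan:
  P->Kent: 65 × €2 = €130
  Q->Kent: 5 × €11 = €55
  Q->Ithaca: 20 × €2 = €40
  R->Kent: 15 × €7 = €105
  S->Kent: 80 × €6 = €480
  S->Elko: 15 × €3 = €45
Total = 130 + 55 + 40 + 105 + 480 + 45 = €855.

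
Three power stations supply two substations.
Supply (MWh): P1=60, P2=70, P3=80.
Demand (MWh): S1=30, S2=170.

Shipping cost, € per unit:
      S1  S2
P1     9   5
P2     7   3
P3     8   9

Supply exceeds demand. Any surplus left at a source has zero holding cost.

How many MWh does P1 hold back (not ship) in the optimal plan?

An optimal plan:
  P1->S2: 60 × €5 = €300
  P2->S2: 70 × €3 = €210
  P3->S1: 30 × €8 = €240
  P3->S2: 40 × €9 = €360
Total cost = €1110.
P1 ships 60 of its 60, leaving 0.

0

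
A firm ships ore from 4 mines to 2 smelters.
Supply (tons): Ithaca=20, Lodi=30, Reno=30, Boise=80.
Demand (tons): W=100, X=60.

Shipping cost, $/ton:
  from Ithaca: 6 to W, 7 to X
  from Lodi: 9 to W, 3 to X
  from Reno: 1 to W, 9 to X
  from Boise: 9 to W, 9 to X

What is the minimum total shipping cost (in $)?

A cheapest plan:
  Ithaca→W: 20 × $6 = $120
  Lodi→X: 30 × $3 = $90
  Reno→W: 30 × $1 = $30
  Boise→W: 50 × $9 = $450
  Boise→X: 30 × $9 = $270
Total = 120 + 90 + 30 + 450 + 270 = $960.

960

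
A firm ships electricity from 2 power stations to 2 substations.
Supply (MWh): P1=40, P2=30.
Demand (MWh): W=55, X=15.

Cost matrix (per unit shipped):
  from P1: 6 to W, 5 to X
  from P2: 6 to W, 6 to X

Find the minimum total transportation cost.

405

One minimum-cost allocation:
  P1→W: 25 × 6 = 150
  P1→X: 15 × 5 = 75
  P2→W: 30 × 6 = 180
Total = 150 + 75 + 180 = 405.
(Supply check: P1 ships 40; P2 ships 30.)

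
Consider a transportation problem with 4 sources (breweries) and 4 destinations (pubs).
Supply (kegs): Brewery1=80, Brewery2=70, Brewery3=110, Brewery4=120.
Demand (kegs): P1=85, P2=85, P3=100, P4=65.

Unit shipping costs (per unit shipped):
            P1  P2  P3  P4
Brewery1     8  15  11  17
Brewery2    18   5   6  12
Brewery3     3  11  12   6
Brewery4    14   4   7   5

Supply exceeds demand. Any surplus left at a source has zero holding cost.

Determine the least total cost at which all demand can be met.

Optimal allocation:
  Brewery1–P3: 35 × 11 = 385
  Brewery2–P2: 5 × 5 = 25
  Brewery2–P3: 65 × 6 = 390
  Brewery3–P1: 85 × 3 = 255
  Brewery3–P4: 25 × 6 = 150
  Brewery4–P2: 80 × 4 = 320
  Brewery4–P4: 40 × 5 = 200
Total = 385 + 25 + 390 + 255 + 150 + 320 + 200 = 1725.

1725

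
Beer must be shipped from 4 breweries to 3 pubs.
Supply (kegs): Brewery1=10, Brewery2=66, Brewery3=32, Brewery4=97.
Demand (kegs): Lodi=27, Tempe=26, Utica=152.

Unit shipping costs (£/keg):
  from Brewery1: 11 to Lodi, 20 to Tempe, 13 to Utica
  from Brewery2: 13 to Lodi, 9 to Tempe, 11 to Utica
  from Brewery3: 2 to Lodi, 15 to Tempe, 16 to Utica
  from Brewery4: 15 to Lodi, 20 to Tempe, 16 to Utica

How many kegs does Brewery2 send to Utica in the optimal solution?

40

Optimal shipments:
  Brewery1->Utica: 10 × £13 = £130
  Brewery2->Tempe: 26 × £9 = £234
  Brewery2->Utica: 40 × £11 = £440
  Brewery3->Lodi: 27 × £2 = £54
  Brewery3->Utica: 5 × £16 = £80
  Brewery4->Utica: 97 × £16 = £1552
Total cost = £2490.
So Brewery2→Utica carries 40 kegs.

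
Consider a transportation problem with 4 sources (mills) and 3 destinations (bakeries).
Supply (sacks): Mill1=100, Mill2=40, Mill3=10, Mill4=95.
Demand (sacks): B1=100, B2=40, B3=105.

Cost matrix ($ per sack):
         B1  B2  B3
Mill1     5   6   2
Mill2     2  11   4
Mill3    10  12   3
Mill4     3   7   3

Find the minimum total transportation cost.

One minimum-cost allocation:
  Mill1->B2: 40 × $6 = $240
  Mill1->B3: 60 × $2 = $120
  Mill2->B1: 40 × $2 = $80
  Mill3->B3: 10 × $3 = $30
  Mill4->B1: 60 × $3 = $180
  Mill4->B3: 35 × $3 = $105
Total = 240 + 120 + 80 + 30 + 180 + 105 = $755.

755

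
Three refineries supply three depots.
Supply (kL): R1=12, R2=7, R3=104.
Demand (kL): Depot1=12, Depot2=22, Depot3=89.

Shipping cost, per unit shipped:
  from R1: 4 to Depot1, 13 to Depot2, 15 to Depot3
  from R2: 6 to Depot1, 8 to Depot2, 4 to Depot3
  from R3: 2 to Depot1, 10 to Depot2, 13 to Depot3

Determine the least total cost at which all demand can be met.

Optimal allocation:
  R1->Depot3: 12 kL
  R2->Depot3: 7 kL
  R3->Depot1: 12 kL
  R3->Depot2: 22 kL
  R3->Depot3: 70 kL
Total cost = 1362.

1362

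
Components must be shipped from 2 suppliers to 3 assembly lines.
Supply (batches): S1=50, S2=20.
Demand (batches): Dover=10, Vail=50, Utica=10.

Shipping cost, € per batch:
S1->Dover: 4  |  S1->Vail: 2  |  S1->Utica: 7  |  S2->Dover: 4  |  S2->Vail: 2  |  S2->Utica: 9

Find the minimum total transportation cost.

210

Optimal allocation:
  S1->Dover: 10 × €4 = €40
  S1->Vail: 30 × €2 = €60
  S1->Utica: 10 × €7 = €70
  S2->Vail: 20 × €2 = €40
Total = 40 + 60 + 70 + 40 = €210.
(Supply check: S1 ships 50; S2 ships 20.)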